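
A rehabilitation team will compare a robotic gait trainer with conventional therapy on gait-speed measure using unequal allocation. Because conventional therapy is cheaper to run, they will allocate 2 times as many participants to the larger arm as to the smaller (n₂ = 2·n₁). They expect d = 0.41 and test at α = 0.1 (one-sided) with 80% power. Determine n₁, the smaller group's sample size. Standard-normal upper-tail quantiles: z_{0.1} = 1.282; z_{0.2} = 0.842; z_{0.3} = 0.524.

With allocation ratio k = n₂/n₁ = 2, Var(x̄₁−x̄₂) = σ²(1/n₁ + 1/(k·n₁)) = σ²·(k+1)/(k·n₁).
So n₁ = (1 + 1/k)·((z_{α} + z_β)/d)² = 1.500 × (2.124/0.41)².
n₁ = 1.500 × 26.84 = 40.3.
Round up: n₁ = 41, giving n₂ = 2 × 41 = 82.

n₁ = 41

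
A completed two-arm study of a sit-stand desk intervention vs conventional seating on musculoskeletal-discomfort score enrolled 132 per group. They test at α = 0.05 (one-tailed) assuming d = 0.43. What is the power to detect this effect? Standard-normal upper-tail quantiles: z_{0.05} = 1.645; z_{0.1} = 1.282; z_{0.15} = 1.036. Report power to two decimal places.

power ≈ 0.97

For two equal groups, power = Φ(d·√(n/2) − z_{α}).
d·√(n/2) = 0.43 × √(132/2) = 0.43 × 8.124 = 3.493.
z_β = 3.493 − 1.645 = 1.848.
Power = Φ(1.848) = 0.968.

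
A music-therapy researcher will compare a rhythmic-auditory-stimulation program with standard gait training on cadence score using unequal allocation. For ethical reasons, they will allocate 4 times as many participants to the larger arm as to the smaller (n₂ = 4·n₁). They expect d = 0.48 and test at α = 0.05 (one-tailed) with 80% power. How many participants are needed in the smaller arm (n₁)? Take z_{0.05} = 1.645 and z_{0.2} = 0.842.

n₁ = 34

With allocation ratio k = n₂/n₁ = 4, Var(x̄₁−x̄₂) = σ²(1/n₁ + 1/(k·n₁)) = σ²·(k+1)/(k·n₁).
So n₁ = (1 + 1/k)·((z_{α} + z_β)/d)² = 1.250 × (2.487/0.48)².
n₁ = 1.250 × 26.85 = 33.6.
Round up: n₁ = 34, giving n₂ = 4 × 34 = 136.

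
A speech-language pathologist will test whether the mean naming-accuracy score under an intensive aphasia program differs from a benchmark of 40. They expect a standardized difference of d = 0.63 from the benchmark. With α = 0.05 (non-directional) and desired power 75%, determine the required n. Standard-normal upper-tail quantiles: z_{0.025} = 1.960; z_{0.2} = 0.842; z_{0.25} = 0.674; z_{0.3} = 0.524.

For a one-sample test: n = ((z_{α/2} + z_β) / d)².
z_{α/2} + z_β = 1.960 + 0.674 = 2.634.
n = (2.634 / 0.63)² = 4.181² = 17.48.
Round up.

n = 18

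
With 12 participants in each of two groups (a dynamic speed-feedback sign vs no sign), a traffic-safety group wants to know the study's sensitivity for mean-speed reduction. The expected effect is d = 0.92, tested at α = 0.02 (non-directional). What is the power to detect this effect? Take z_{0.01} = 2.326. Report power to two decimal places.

power ≈ 0.47

For two equal groups, power = Φ(d·√(n/2) − z_{α/2}).
d·√(n/2) = 0.92 × √(12/2) = 0.92 × 2.449 = 2.254.
z_β = 2.254 − 2.326 = -0.072.
Power = Φ(-0.072) = 0.471.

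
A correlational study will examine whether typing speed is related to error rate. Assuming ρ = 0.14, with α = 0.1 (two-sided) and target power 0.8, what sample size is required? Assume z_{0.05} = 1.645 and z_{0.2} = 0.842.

n = 315

Fisher's z: C = ½·ln((1+r)/(1−r)) = ½·ln(1.3256) = 0.1409.
n = ((z_{α/2} + z_β)/C)² + 3.
(1.645 + 0.842) / 0.1409 = 2.487 / 0.1409 = 17.651.
n = 17.651² + 3 = 311.55 + 3 = 314.6.
Round up.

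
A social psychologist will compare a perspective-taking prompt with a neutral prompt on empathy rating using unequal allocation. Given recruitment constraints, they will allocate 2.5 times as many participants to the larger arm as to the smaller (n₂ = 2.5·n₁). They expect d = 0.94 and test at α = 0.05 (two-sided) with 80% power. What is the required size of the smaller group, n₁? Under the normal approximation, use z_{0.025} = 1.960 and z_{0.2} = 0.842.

With allocation ratio k = n₂/n₁ = 2.5, Var(x̄₁−x̄₂) = σ²(1/n₁ + 1/(k·n₁)) = σ²·(k+1)/(k·n₁).
So n₁ = (1 + 1/k)·((z_{α/2} + z_β)/d)² = 1.400 × (2.802/0.94)².
n₁ = 1.400 × 8.89 = 12.4.
Round up: n₁ = 13, giving n₂ = ⌈2.5 × 13⌉ = ⌈32.5⌉ = 33.

n₁ = 13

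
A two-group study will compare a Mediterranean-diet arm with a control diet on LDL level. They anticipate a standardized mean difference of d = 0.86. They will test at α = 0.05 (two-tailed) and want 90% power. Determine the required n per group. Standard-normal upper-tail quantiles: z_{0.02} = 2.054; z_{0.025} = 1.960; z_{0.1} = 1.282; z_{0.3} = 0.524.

For two independent groups with equal n: n = 2·((z_{α/2} + z_β) / d)².
z_{α/2} + z_β = 1.960 + 1.282 = 3.242.
n = 2 × (3.242 / 0.86)² = 2 × 3.770² = 2 × 14.21 = 28.4.
Round up to the next whole participant.

n = 29 per group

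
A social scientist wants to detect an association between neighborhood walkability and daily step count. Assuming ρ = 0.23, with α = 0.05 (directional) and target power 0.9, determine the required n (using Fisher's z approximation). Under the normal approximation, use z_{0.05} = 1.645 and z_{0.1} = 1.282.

n = 160

Fisher's z: C = ½·ln((1+r)/(1−r)) = ½·ln(1.5974) = 0.2342.
n = ((z_{α} + z_β)/C)² + 3.
(1.645 + 1.282) / 0.2342 = 2.927 / 0.2342 = 12.498.
n = 12.498² + 3 = 156.20 + 3 = 159.2.
Round up.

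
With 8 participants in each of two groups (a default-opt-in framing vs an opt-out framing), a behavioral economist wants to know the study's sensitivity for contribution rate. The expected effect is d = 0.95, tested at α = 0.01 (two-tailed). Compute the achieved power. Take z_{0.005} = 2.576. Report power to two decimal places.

For two equal groups, power = Φ(d·√(n/2) − z_{α/2}).
d·√(n/2) = 0.95 × √(8/2) = 0.95 × 2.000 = 1.900.
z_β = 1.900 − 2.576 = -0.676.
Power = Φ(-0.676) = 0.250.

power ≈ 0.25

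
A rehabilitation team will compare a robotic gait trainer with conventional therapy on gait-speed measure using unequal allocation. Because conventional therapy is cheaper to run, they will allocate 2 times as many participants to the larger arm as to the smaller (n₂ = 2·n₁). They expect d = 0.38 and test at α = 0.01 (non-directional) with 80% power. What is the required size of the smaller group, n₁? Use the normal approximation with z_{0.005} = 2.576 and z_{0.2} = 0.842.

n₁ = 122

With allocation ratio k = n₂/n₁ = 2, Var(x̄₁−x̄₂) = σ²(1/n₁ + 1/(k·n₁)) = σ²·(k+1)/(k·n₁).
So n₁ = (1 + 1/k)·((z_{α/2} + z_β)/d)² = 1.500 × (3.418/0.38)².
n₁ = 1.500 × 80.91 = 121.4.
Round up: n₁ = 122, giving n₂ = 2 × 122 = 244.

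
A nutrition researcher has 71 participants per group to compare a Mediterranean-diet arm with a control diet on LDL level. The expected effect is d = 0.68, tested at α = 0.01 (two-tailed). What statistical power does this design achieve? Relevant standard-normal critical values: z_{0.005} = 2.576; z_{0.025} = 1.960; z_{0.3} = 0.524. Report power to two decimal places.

power ≈ 0.93

For two equal groups, power = Φ(d·√(n/2) − z_{α/2}).
d·√(n/2) = 0.68 × √(71/2) = 0.68 × 5.958 = 4.052.
z_β = 4.052 − 2.576 = 1.476.
Power = Φ(1.476) = 0.930.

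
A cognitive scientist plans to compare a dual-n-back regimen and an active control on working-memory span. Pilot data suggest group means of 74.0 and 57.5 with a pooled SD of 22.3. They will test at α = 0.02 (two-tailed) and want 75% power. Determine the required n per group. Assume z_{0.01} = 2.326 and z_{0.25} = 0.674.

n = 33 per group

Cohen's d = |M₁ − M₂| / SD_pooled = |74.0 − 57.5| / 22.3 = 16.5 / 22.3 = 0.740.
For two independent groups with equal n: n = 2·((z_{α/2} + z_β) / d)².
z_{α/2} + z_β = 2.326 + 0.674 = 3.000.
n = 2 × (3.000 / 0.740)² = 2 × 4.054² = 2 × 16.44 = 32.9.
Round up to the next whole participant.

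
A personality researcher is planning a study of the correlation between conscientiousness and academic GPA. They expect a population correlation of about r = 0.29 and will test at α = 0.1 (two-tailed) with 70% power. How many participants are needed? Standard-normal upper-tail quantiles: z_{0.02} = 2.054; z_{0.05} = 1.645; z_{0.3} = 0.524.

n = 56

Fisher's z: C = ½·ln((1+r)/(1−r)) = ½·ln(1.8169) = 0.2986.
n = ((z_{α/2} + z_β)/C)² + 3.
(1.645 + 0.524) / 0.2986 = 2.169 / 0.2986 = 7.264.
n = 7.264² + 3 = 52.76 + 3 = 55.8.
Round up.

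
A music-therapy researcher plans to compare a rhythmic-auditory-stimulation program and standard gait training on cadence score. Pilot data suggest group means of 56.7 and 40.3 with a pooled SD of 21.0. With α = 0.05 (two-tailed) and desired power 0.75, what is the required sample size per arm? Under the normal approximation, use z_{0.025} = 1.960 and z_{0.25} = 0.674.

n = 23 per group

Cohen's d = |M₁ − M₂| / SD_pooled = |56.7 − 40.3| / 21.0 = 16.4 / 21.0 = 0.781.
For two independent groups with equal n: n = 2·((z_{α/2} + z_β) / d)².
z_{α/2} + z_β = 1.960 + 0.674 = 2.634.
n = 2 × (2.634 / 0.781)² = 2 × 3.373² = 2 × 11.37 = 22.7.
Round up to the next whole participant.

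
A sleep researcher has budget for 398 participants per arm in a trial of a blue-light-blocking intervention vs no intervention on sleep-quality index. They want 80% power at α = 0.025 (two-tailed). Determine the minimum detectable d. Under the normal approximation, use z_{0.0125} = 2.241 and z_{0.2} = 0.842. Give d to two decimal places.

d_min ≈ 0.22

For two independent groups of n = 398 each: d_min = (z_{α/2} + z_β)·√(2/n).
z-sum = 2.241 + 0.842 = 3.083.
d_min = 3.083 × √(2/398) = 3.083 × 0.0709 = 0.219.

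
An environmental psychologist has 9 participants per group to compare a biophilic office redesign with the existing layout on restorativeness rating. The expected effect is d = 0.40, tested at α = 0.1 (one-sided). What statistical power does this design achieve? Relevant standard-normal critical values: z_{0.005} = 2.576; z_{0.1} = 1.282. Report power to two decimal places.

power ≈ 0.33

For two equal groups, power = Φ(d·√(n/2) − z_{α}).
d·√(n/2) = 0.40 × √(9/2) = 0.40 × 2.121 = 0.849.
z_β = 0.849 − 1.282 = -0.433.
Power = Φ(-0.433) = 0.332.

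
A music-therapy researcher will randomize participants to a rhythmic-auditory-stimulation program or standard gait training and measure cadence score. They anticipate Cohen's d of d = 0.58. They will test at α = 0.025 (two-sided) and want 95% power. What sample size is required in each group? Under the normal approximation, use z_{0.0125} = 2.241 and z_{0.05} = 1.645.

For two independent groups with equal n: n = 2·((z_{α/2} + z_β) / d)².
z_{α/2} + z_β = 2.241 + 1.645 = 3.886.
n = 2 × (3.886 / 0.58)² = 2 × 6.700² = 2 × 44.89 = 89.8.
Round up to the next whole participant.

n = 90 per group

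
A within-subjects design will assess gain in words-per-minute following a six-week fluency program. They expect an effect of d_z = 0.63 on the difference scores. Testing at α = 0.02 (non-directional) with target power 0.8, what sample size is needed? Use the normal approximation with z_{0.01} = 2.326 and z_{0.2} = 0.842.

n = 26 pairs

For a paired (one-sample on differences) test: n = ((z_{α/2} + z_β) / d)².
z_{α/2} + z_β = 2.326 + 0.842 = 3.168.
n = (3.168 / 0.63)² = 5.029² = 25.29.
Round up.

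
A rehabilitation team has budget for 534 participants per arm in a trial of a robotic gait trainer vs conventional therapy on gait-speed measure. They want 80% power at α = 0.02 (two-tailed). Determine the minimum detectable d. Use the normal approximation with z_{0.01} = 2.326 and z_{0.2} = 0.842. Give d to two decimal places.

d_min ≈ 0.19

For two independent groups of n = 534 each: d_min = (z_{α/2} + z_β)·√(2/n).
z-sum = 2.326 + 0.842 = 3.168.
d_min = 3.168 × √(2/534) = 3.168 × 0.0612 = 0.194.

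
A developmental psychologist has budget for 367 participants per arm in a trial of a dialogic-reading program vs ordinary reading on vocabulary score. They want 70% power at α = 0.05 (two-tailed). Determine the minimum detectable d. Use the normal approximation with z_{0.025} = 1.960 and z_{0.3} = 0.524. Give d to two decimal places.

d_min ≈ 0.18

For two independent groups of n = 367 each: d_min = (z_{α/2} + z_β)·√(2/n).
z-sum = 1.960 + 0.524 = 2.484.
d_min = 2.484 × √(2/367) = 2.484 × 0.0738 = 0.183.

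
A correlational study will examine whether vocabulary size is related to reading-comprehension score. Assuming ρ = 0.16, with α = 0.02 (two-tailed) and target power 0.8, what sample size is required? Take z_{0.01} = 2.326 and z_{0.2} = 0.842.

n = 389

Fisher's z: C = ½·ln((1+r)/(1−r)) = ½·ln(1.3810) = 0.1614.
n = ((z_{α/2} + z_β)/C)² + 3.
(2.326 + 0.842) / 0.1614 = 3.168 / 0.1614 = 19.628.
n = 19.628² + 3 = 385.27 + 3 = 388.3.
Round up.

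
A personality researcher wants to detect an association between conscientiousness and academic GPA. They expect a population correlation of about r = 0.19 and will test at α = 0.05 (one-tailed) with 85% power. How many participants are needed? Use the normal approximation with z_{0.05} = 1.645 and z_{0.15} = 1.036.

n = 198

Fisher's z: C = ½·ln((1+r)/(1−r)) = ½·ln(1.4691) = 0.1923.
n = ((z_{α} + z_β)/C)² + 3.
(1.645 + 1.036) / 0.1923 = 2.681 / 0.1923 = 13.942.
n = 13.942² + 3 = 194.37 + 3 = 197.4.
Round up.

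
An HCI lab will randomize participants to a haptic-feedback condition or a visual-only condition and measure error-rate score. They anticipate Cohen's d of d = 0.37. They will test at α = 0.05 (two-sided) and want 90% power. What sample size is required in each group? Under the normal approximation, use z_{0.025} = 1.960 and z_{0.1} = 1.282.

For two independent groups with equal n: n = 2·((z_{α/2} + z_β) / d)².
z_{α/2} + z_β = 1.960 + 1.282 = 3.242.
n = 2 × (3.242 / 0.37)² = 2 × 8.762² = 2 × 76.78 = 153.6.
Round up to the next whole participant.

n = 154 per group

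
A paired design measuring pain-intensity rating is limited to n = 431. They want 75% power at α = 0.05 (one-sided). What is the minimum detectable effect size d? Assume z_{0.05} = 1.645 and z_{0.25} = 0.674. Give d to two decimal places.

For a single sample (or paired design) of n = 431: d_min = (z_{α} + z_β)/√n.
z-sum = 1.645 + 0.674 = 2.319.
d_min = 2.319 / √431 = 2.319 / 20.761 = 0.112.

d_min ≈ 0.11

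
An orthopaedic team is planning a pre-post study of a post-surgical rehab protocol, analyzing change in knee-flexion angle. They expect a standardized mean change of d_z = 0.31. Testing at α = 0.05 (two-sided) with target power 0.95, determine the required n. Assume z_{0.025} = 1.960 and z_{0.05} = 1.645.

n = 136 pairs

For a paired (one-sample on differences) test: n = ((z_{α/2} + z_β) / d)².
z_{α/2} + z_β = 1.960 + 1.645 = 3.605.
n = (3.605 / 0.31)² = 11.629² = 135.23.
Round up.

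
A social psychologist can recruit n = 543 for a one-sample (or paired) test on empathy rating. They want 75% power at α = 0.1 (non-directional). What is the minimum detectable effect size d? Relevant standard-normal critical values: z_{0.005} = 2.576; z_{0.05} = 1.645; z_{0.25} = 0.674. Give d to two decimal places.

For a single sample (or paired design) of n = 543: d_min = (z_{α/2} + z_β)/√n.
z-sum = 1.645 + 0.674 = 2.319.
d_min = 2.319 / √543 = 2.319 / 23.302 = 0.100.

d_min ≈ 0.10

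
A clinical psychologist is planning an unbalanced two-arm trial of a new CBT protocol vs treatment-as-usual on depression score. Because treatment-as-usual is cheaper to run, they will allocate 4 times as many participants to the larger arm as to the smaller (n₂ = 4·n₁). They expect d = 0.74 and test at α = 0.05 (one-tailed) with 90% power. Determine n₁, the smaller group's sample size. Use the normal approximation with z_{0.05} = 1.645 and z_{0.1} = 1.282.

With allocation ratio k = n₂/n₁ = 4, Var(x̄₁−x̄₂) = σ²(1/n₁ + 1/(k·n₁)) = σ²·(k+1)/(k·n₁).
So n₁ = (1 + 1/k)·((z_{α} + z_β)/d)² = 1.250 × (2.927/0.74)².
n₁ = 1.250 × 15.65 = 19.6.
Round up: n₁ = 20, giving n₂ = 4 × 20 = 80.

n₁ = 20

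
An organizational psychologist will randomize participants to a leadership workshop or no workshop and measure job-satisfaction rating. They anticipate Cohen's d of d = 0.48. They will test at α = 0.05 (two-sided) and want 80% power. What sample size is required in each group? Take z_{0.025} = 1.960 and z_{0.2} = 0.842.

For two independent groups with equal n: n = 2·((z_{α/2} + z_β) / d)².
z_{α/2} + z_β = 1.960 + 0.842 = 2.802.
n = 2 × (2.802 / 0.48)² = 2 × 5.838² = 2 × 34.08 = 68.2.
Round up to the next whole participant.

n = 69 per group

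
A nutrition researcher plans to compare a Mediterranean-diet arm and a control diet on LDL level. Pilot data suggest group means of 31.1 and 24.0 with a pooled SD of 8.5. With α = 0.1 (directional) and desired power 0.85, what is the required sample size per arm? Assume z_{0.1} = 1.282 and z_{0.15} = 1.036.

Cohen's d = |M₁ − M₂| / SD_pooled = |31.1 − 24.0| / 8.5 = 7.1 / 8.5 = 0.835.
For two independent groups with equal n: n = 2·((z_{α} + z_β) / d)².
z_{α} + z_β = 1.282 + 1.036 = 2.318.
n = 2 × (2.318 / 0.835)² = 2 × 2.776² = 2 × 7.71 = 15.4.
Round up to the next whole participant.

n = 16 per group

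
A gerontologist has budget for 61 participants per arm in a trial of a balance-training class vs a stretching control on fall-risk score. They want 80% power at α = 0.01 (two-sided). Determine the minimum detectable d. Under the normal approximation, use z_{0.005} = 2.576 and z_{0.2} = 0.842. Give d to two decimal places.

d_min ≈ 0.62

For two independent groups of n = 61 each: d_min = (z_{α/2} + z_β)·√(2/n).
z-sum = 2.576 + 0.842 = 3.418.
d_min = 3.418 × √(2/61) = 3.418 × 0.1811 = 0.619.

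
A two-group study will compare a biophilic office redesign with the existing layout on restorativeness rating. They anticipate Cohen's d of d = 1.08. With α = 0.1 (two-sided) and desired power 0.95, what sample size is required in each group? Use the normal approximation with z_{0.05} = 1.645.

For two independent groups with equal n: n = 2·((z_{α/2} + z_β) / d)².
z_{α/2} + z_β = 1.645 + 1.645 = 3.290.
n = 2 × (3.290 / 1.08)² = 2 × 3.046² = 2 × 9.28 = 18.6.
Round up to the next whole participant.

n = 19 per group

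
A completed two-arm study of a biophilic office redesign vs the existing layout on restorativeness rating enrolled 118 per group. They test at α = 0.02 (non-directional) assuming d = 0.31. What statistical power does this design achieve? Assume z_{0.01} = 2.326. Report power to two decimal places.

For two equal groups, power = Φ(d·√(n/2) − z_{α/2}).
d·√(n/2) = 0.31 × √(118/2) = 0.31 × 7.681 = 2.381.
z_β = 2.381 − 2.326 = 0.055.
Power = Φ(0.055) = 0.522.

power ≈ 0.52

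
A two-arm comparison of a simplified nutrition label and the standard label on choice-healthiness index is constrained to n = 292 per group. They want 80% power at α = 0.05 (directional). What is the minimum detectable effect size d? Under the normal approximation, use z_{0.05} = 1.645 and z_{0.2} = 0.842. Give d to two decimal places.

d_min ≈ 0.21

For two independent groups of n = 292 each: d_min = (z_{α} + z_β)·√(2/n).
z-sum = 1.645 + 0.842 = 2.487.
d_min = 2.487 × √(2/292) = 2.487 × 0.0828 = 0.206.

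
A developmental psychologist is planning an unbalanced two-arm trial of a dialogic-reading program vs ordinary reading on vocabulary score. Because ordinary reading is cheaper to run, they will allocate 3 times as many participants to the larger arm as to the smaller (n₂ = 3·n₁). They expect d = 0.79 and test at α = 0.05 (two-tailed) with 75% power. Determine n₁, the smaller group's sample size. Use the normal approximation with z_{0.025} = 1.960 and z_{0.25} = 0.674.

n₁ = 15

With allocation ratio k = n₂/n₁ = 3, Var(x̄₁−x̄₂) = σ²(1/n₁ + 1/(k·n₁)) = σ²·(k+1)/(k·n₁).
So n₁ = (1 + 1/k)·((z_{α/2} + z_β)/d)² = 1.333 × (2.634/0.79)².
n₁ = 1.333 × 11.12 = 14.8.
Round up: n₁ = 15, giving n₂ = 3 × 15 = 45.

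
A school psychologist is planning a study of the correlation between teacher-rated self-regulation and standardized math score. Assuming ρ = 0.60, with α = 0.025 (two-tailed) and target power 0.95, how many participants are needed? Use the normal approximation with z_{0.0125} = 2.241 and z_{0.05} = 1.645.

Fisher's z: C = ½·ln((1+r)/(1−r)) = ½·ln(4.0000) = 0.6931.
n = ((z_{α/2} + z_β)/C)² + 3.
(2.241 + 1.645) / 0.6931 = 3.886 / 0.6931 = 5.607.
n = 5.607² + 3 = 31.44 + 3 = 34.4.
Round up.

n = 35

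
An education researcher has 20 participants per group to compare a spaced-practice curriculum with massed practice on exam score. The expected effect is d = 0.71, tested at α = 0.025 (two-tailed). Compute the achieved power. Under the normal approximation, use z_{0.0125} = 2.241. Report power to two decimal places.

For two equal groups, power = Φ(d·√(n/2) − z_{α/2}).
d·√(n/2) = 0.71 × √(20/2) = 0.71 × 3.162 = 2.245.
z_β = 2.245 − 2.241 = 0.004.
Power = Φ(0.004) = 0.502.

power ≈ 0.50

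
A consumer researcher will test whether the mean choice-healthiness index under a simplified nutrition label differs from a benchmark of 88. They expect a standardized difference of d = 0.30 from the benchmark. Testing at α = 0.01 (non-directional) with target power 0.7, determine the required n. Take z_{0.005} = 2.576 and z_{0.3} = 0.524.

n = 107

For a one-sample test: n = ((z_{α/2} + z_β) / d)².
z_{α/2} + z_β = 2.576 + 0.524 = 3.100.
n = (3.100 / 0.30)² = 10.333² = 106.78.
Round up.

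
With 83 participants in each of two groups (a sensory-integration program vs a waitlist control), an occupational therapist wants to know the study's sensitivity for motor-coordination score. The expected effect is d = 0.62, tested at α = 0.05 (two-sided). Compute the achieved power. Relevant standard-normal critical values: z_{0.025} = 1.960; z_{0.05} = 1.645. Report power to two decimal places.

For two equal groups, power = Φ(d·√(n/2) − z_{α/2}).
d·√(n/2) = 0.62 × √(83/2) = 0.62 × 6.442 = 3.994.
z_β = 3.994 − 1.960 = 2.034.
Power = Φ(2.034) = 0.979.

power ≈ 0.98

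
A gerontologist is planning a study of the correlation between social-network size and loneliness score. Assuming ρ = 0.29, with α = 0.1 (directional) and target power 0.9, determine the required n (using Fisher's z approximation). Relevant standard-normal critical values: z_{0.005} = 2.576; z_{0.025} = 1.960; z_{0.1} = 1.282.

Fisher's z: C = ½·ln((1+r)/(1−r)) = ½·ln(1.8169) = 0.2986.
n = ((z_{α} + z_β)/C)² + 3.
(1.282 + 1.282) / 0.2986 = 2.564 / 0.2986 = 8.587.
n = 8.587² + 3 = 73.73 + 3 = 76.7.
Round up.

n = 77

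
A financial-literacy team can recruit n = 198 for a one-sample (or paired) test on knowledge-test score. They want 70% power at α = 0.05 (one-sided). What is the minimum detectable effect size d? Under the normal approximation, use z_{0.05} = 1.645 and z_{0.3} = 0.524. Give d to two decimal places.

For a single sample (or paired design) of n = 198: d_min = (z_{α} + z_β)/√n.
z-sum = 1.645 + 0.524 = 2.169.
d_min = 2.169 / √198 = 2.169 / 14.071 = 0.154.

d_min ≈ 0.15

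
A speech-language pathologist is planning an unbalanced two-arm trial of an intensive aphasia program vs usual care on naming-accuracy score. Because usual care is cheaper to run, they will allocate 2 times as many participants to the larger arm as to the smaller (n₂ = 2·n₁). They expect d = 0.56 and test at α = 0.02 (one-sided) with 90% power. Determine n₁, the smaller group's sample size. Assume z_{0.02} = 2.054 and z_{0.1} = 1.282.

With allocation ratio k = n₂/n₁ = 2, Var(x̄₁−x̄₂) = σ²(1/n₁ + 1/(k·n₁)) = σ²·(k+1)/(k·n₁).
So n₁ = (1 + 1/k)·((z_{α} + z_β)/d)² = 1.500 × (3.336/0.56)².
n₁ = 1.500 × 35.49 = 53.2.
Round up: n₁ = 54, giving n₂ = 2 × 54 = 108.

n₁ = 54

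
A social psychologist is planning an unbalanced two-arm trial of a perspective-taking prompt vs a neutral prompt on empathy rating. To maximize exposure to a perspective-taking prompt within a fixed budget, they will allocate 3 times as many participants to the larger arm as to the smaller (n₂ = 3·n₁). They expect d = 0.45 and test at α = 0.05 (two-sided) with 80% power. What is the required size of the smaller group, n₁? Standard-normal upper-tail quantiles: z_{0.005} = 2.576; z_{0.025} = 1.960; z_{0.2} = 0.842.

With allocation ratio k = n₂/n₁ = 3, Var(x̄₁−x̄₂) = σ²(1/n₁ + 1/(k·n₁)) = σ²·(k+1)/(k·n₁).
So n₁ = (1 + 1/k)·((z_{α/2} + z_β)/d)² = 1.333 × (2.802/0.45)².
n₁ = 1.333 × 38.77 = 51.7.
Round up: n₁ = 52, giving n₂ = 3 × 52 = 156.

n₁ = 52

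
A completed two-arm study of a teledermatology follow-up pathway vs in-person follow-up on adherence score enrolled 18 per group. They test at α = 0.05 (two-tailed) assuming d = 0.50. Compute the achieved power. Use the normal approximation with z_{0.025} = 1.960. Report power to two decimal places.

power ≈ 0.32

For two equal groups, power = Φ(d·√(n/2) − z_{α/2}).
d·√(n/2) = 0.50 × √(18/2) = 0.50 × 3.000 = 1.500.
z_β = 1.500 − 1.960 = -0.460.
Power = Φ(-0.460) = 0.323.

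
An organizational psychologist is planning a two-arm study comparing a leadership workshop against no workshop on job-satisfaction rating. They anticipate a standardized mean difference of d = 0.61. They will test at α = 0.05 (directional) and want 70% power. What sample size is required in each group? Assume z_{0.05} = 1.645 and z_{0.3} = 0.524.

n = 26 per group

For two independent groups with equal n: n = 2·((z_{α} + z_β) / d)².
z_{α} + z_β = 1.645 + 0.524 = 2.169.
n = 2 × (2.169 / 0.61)² = 2 × 3.556² = 2 × 12.64 = 25.3.
Round up to the next whole participant.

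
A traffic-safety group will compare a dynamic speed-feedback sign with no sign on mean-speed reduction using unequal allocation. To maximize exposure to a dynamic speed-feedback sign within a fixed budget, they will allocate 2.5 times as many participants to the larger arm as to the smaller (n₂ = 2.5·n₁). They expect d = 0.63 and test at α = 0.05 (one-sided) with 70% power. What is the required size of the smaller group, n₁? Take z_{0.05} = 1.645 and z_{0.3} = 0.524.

With allocation ratio k = n₂/n₁ = 2.5, Var(x̄₁−x̄₂) = σ²(1/n₁ + 1/(k·n₁)) = σ²·(k+1)/(k·n₁).
So n₁ = (1 + 1/k)·((z_{α} + z_β)/d)² = 1.400 × (2.169/0.63)².
n₁ = 1.400 × 11.85 = 16.6.
Round up: n₁ = 17, giving n₂ = ⌈2.5 × 17⌉ = ⌈42.5⌉ = 43.

n₁ = 17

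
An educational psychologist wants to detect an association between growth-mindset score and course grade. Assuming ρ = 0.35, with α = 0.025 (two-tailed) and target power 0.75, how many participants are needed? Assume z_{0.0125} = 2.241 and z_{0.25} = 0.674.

Fisher's z: C = ½·ln((1+r)/(1−r)) = ½·ln(2.0769) = 0.3654.
n = ((z_{α/2} + z_β)/C)² + 3.
(2.241 + 0.674) / 0.3654 = 2.915 / 0.3654 = 7.978.
n = 7.978² + 3 = 63.64 + 3 = 66.6.
Round up.

n = 67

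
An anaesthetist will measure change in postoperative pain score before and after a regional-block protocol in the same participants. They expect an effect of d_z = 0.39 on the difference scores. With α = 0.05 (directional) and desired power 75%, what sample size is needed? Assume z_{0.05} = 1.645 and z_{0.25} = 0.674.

n = 36 pairs

For a paired (one-sample on differences) test: n = ((z_{α} + z_β) / d)².
z_{α} + z_β = 1.645 + 0.674 = 2.319.
n = (2.319 / 0.39)² = 5.946² = 35.36.
Round up.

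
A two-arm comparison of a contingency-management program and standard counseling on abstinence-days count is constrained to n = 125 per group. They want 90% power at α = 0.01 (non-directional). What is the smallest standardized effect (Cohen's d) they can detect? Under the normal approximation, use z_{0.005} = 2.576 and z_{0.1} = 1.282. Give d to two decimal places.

For two independent groups of n = 125 each: d_min = (z_{α/2} + z_β)·√(2/n).
z-sum = 2.576 + 1.282 = 3.858.
d_min = 3.858 × √(2/125) = 3.858 × 0.1265 = 0.488.

d_min ≈ 0.49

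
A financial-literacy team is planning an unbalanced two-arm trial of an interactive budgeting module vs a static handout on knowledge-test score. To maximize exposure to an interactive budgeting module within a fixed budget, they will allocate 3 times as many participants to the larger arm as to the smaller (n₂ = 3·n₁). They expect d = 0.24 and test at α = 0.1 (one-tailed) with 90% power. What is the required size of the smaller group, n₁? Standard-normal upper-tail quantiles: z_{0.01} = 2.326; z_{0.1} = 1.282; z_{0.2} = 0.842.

n₁ = 153

With allocation ratio k = n₂/n₁ = 3, Var(x̄₁−x̄₂) = σ²(1/n₁ + 1/(k·n₁)) = σ²·(k+1)/(k·n₁).
So n₁ = (1 + 1/k)·((z_{α} + z_β)/d)² = 1.333 × (2.564/0.24)².
n₁ = 1.333 × 114.13 = 152.2.
Round up: n₁ = 153, giving n₂ = 3 × 153 = 459.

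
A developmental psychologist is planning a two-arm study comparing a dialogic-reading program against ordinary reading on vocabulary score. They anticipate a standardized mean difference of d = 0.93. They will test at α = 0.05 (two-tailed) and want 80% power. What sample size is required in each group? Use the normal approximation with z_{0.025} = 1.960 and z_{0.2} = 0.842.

For two independent groups with equal n: n = 2·((z_{α/2} + z_β) / d)².
z_{α/2} + z_β = 1.960 + 0.842 = 2.802.
n = 2 × (2.802 / 0.93)² = 2 × 3.013² = 2 × 9.08 = 18.2.
Round up to the next whole participant.

n = 19 per group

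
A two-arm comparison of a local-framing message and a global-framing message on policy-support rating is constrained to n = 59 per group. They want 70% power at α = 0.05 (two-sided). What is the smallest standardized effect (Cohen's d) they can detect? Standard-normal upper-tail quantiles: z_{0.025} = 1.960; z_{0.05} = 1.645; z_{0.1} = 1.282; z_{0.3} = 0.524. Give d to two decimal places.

d_min ≈ 0.46

For two independent groups of n = 59 each: d_min = (z_{α/2} + z_β)·√(2/n).
z-sum = 1.960 + 0.524 = 2.484.
d_min = 2.484 × √(2/59) = 2.484 × 0.1841 = 0.457.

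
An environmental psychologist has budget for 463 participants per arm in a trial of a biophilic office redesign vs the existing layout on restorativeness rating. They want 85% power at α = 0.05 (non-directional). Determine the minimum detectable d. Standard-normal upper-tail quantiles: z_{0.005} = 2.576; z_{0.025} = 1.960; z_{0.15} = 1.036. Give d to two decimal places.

d_min ≈ 0.20

For two independent groups of n = 463 each: d_min = (z_{α/2} + z_β)·√(2/n).
z-sum = 1.960 + 1.036 = 2.996.
d_min = 2.996 × √(2/463) = 2.996 × 0.0657 = 0.197.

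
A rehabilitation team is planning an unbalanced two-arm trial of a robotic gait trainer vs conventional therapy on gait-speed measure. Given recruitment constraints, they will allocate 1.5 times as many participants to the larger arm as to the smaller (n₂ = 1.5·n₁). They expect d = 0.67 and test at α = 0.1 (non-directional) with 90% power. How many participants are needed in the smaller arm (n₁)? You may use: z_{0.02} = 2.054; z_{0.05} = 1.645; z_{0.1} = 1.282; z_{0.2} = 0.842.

n₁ = 32

With allocation ratio k = n₂/n₁ = 1.5, Var(x̄₁−x̄₂) = σ²(1/n₁ + 1/(k·n₁)) = σ²·(k+1)/(k·n₁).
So n₁ = (1 + 1/k)·((z_{α/2} + z_β)/d)² = 1.667 × (2.927/0.67)².
n₁ = 1.667 × 19.09 = 31.8.
Round up: n₁ = 32, giving n₂ = 1.5 × 32 = 48.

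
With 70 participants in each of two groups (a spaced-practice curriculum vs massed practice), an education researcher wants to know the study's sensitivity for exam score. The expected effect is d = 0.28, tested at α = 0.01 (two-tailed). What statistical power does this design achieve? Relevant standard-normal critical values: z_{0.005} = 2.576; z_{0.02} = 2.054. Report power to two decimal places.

power ≈ 0.18

For two equal groups, power = Φ(d·√(n/2) − z_{α/2}).
d·√(n/2) = 0.28 × √(70/2) = 0.28 × 5.916 = 1.657.
z_β = 1.657 − 2.576 = -0.919.
Power = Φ(-0.919) = 0.179.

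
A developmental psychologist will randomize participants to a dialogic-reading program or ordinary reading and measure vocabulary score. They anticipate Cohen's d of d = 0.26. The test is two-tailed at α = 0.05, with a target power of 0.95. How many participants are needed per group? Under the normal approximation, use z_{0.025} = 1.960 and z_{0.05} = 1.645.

n = 385 per group

For two independent groups with equal n: n = 2·((z_{α/2} + z_β) / d)².
z_{α/2} + z_β = 1.960 + 1.645 = 3.605.
n = 2 × (3.605 / 0.26)² = 2 × 13.865² = 2 × 192.25 = 384.5.
Round up to the next whole participant.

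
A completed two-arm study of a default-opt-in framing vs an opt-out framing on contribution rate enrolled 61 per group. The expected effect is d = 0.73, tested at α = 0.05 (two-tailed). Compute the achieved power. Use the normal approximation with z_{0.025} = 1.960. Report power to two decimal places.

power ≈ 0.98

For two equal groups, power = Φ(d·√(n/2) − z_{α/2}).
d·√(n/2) = 0.73 × √(61/2) = 0.73 × 5.523 = 4.032.
z_β = 4.032 − 1.960 = 2.072.
Power = Φ(2.072) = 0.981.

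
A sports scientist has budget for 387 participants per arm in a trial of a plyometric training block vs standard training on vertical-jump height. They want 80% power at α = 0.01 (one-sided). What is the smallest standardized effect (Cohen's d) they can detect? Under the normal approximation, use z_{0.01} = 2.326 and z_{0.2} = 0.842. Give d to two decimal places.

d_min ≈ 0.23

For two independent groups of n = 387 each: d_min = (z_{α} + z_β)·√(2/n).
z-sum = 2.326 + 0.842 = 3.168.
d_min = 3.168 × √(2/387) = 3.168 × 0.0719 = 0.228.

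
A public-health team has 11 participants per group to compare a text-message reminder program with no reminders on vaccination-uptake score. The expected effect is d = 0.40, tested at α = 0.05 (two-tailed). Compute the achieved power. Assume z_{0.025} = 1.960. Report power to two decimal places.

For two equal groups, power = Φ(d·√(n/2) − z_{α/2}).
d·√(n/2) = 0.40 × √(11/2) = 0.40 × 2.345 = 0.938.
z_β = 0.938 − 1.960 = -1.022.
Power = Φ(-1.022) = 0.153.

power ≈ 0.15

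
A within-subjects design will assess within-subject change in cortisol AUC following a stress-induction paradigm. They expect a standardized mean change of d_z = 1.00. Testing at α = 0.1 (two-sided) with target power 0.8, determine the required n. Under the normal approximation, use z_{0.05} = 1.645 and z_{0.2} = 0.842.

n = 7 pairs

For a paired (one-sample on differences) test: n = ((z_{α/2} + z_β) / d)².
z_{α/2} + z_β = 1.645 + 0.842 = 2.487.
n = (2.487 / 1.00)² = 2.487² = 6.19.
Round up.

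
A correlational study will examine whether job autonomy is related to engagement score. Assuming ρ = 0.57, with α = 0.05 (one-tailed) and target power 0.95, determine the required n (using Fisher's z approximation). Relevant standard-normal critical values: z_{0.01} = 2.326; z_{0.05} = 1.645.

Fisher's z: C = ½·ln((1+r)/(1−r)) = ½·ln(3.6512) = 0.6475.
n = ((z_{α} + z_β)/C)² + 3.
(1.645 + 1.645) / 0.6475 = 3.290 / 0.6475 = 5.081.
n = 5.081² + 3 = 25.82 + 3 = 28.8.
Round up.

n = 29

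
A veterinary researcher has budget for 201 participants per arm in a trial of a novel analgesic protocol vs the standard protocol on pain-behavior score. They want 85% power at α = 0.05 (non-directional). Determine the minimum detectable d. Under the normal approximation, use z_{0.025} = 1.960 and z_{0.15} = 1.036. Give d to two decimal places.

d_min ≈ 0.30

For two independent groups of n = 201 each: d_min = (z_{α/2} + z_β)·√(2/n).
z-sum = 1.960 + 1.036 = 2.996.
d_min = 2.996 × √(2/201) = 2.996 × 0.0998 = 0.299.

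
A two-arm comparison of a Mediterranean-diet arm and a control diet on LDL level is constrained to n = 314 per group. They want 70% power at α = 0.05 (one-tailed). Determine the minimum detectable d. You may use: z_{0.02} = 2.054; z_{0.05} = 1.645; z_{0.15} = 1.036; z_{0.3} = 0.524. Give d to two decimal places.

For two independent groups of n = 314 each: d_min = (z_{α} + z_β)·√(2/n).
z-sum = 1.645 + 0.524 = 2.169.
d_min = 2.169 × √(2/314) = 2.169 × 0.0798 = 0.173.

d_min ≈ 0.17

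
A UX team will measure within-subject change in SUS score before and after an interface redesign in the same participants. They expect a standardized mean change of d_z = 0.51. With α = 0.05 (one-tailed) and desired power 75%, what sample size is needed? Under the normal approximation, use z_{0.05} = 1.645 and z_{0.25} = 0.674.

n = 21 pairs

For a paired (one-sample on differences) test: n = ((z_{α} + z_β) / d)².
z_{α} + z_β = 1.645 + 0.674 = 2.319.
n = (2.319 / 0.51)² = 4.547² = 20.68.
Round up.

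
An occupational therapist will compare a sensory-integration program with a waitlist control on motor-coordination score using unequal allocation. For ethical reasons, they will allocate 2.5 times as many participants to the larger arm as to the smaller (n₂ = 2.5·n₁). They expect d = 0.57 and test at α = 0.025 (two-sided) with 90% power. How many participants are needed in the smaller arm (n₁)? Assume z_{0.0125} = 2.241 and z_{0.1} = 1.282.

With allocation ratio k = n₂/n₁ = 2.5, Var(x̄₁−x̄₂) = σ²(1/n₁ + 1/(k·n₁)) = σ²·(k+1)/(k·n₁).
So n₁ = (1 + 1/k)·((z_{α/2} + z_β)/d)² = 1.400 × (3.523/0.57)².
n₁ = 1.400 × 38.20 = 53.5.
Round up: n₁ = 54, giving n₂ = 2.5 × 54 = 135.

n₁ = 54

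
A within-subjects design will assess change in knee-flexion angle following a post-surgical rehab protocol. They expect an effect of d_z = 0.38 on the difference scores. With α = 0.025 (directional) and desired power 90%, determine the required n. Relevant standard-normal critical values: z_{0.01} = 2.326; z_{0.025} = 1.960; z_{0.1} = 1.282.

For a paired (one-sample on differences) test: n = ((z_{α} + z_β) / d)².
z_{α} + z_β = 1.960 + 1.282 = 3.242.
n = (3.242 / 0.38)² = 8.532² = 72.79.
Round up.

n = 73 pairs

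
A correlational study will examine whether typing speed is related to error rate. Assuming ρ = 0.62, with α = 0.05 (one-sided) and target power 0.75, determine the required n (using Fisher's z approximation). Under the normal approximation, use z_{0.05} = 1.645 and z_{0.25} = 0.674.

Fisher's z: C = ½·ln((1+r)/(1−r)) = ½·ln(4.2632) = 0.7250.
n = ((z_{α} + z_β)/C)² + 3.
(1.645 + 0.674) / 0.7250 = 2.319 / 0.7250 = 3.199.
n = 3.199² + 3 = 10.23 + 3 = 13.2.
Round up.

n = 14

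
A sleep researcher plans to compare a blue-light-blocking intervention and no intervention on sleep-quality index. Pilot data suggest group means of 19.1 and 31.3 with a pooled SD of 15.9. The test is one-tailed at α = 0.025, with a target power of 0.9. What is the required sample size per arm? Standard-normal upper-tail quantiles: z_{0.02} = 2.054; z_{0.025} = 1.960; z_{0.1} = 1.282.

Cohen's d = |M₁ − M₂| / SD_pooled = |19.1 − 31.3| / 15.9 = 12.2 / 15.9 = 0.767.
For two independent groups with equal n: n = 2·((z_{α} + z_β) / d)².
z_{α} + z_β = 1.960 + 1.282 = 3.242.
n = 2 × (3.242 / 0.767)² = 2 × 4.227² = 2 × 17.87 = 35.7.
Round up to the next whole participant.

n = 36 per group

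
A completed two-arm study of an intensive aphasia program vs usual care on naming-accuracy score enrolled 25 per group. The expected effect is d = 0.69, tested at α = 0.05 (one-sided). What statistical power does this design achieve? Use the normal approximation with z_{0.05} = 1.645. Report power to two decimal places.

power ≈ 0.79

For two equal groups, power = Φ(d·√(n/2) − z_{α}).
d·√(n/2) = 0.69 × √(25/2) = 0.69 × 3.536 = 2.440.
z_β = 2.440 − 1.645 = 0.795.
Power = Φ(0.795) = 0.787.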